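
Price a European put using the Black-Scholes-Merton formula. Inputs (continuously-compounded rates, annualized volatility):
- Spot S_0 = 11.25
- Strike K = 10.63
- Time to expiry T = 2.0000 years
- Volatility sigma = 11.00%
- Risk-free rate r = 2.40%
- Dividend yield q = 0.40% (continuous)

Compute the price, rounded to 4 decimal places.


d1 = (ln(S/K) + (r - q + 0.5*sigma^2) * T) / (sigma * sqrt(T)) = 0.69931534
d2 = d1 - sigma * sqrt(T) = 0.54375185
exp(-rT) = 0.95313379; exp(-qT) = 0.99203191
P = K * exp(-rT) * N(-d2) - S_0 * exp(-qT) * N(-d1)
N(-d1) = 0.24217749; N(-d2) = 0.29330612
P = 10.6300 * 0.95313379 * 0.29330612 - 11.2500 * 0.99203191 * 0.24217749 = 0.2689

Answer: Price = 0.2689


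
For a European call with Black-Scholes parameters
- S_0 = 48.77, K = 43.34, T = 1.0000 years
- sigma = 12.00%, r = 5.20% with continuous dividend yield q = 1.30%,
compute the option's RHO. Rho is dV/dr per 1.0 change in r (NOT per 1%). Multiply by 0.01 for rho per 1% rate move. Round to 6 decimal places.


d1 = 1.3686614468; d2 = 1.2486614468
phi(d1) = 0.1563660398; exp(-qT) = 0.9870841350; exp(-rT) = 0.9493288668
N(d2) = 0.8941055362
Rho = K*T*exp(-rT)*N(d2) = 43.3400 * 1.0000 * 0.9493288668 * 0.8941055362 = 36.787000

Answer: Rho = 36.787000


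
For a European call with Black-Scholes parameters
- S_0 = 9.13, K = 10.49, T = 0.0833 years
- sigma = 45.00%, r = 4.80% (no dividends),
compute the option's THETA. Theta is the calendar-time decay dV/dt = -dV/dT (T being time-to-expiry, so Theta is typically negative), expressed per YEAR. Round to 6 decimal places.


Answer: Theta = -1.835705

Derivation:
d1 = -0.9734086681; d2 = -1.1032864953
phi(d1) = 0.2484035219; exp(-qT) = 1.0000000000; exp(-rT) = 0.9960095830
Theta = -S*exp(-qT)*phi(d1)*sigma/(2*sqrt(T)) - r*K*exp(-rT)*N(d2) + q*S*exp(-qT)*N(d1)
N(d1) = 0.1651751163; N(d2) = 0.1349513847; sqrt(T) = 0.2886173938
Term 1 = -9.1300 * 1.0000000000 * 0.2484035219 * 0.4500 / (2 * 0.2886173938) = -1.7680255793
Term 2 = -0.0480 * 10.4900 * 0.9960095830 * 0.1349513847 = -0.0676795695
Term 3 = 0 (no dividend yield, q = 0)
Theta = -1.7680255793 + (-0.0676795695) + (0.0000000000) = -1.835705


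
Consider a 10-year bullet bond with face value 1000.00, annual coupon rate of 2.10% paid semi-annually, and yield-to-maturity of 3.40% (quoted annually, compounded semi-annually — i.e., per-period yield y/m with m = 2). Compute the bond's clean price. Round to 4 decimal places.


Coupon per period c = face * coupon_rate / m = 10.500000
Periods per year m = 2; per-period yield y/m = 0.017000
Number of cashflows N = 20
Cashflows (t years, CF_t, discount factor 1/(1+y/m)^(m*t), PV):
  t = 0.5000: CF_t = 10.500000, DF = 0.983284, PV = 10.324484
  t = 1.0000: CF_t = 10.500000, DF = 0.966848, PV = 10.151901
  t = 1.5000: CF_t = 10.500000, DF = 0.950686, PV = 9.982204
  t = 2.0000: CF_t = 10.500000, DF = 0.934795, PV = 9.815343
  t = 2.5000: CF_t = 10.500000, DF = 0.919169, PV = 9.651272
  t = 3.0000: CF_t = 10.500000, DF = 0.903804, PV = 9.489943
  t = 3.5000: CF_t = 10.500000, DF = 0.888696, PV = 9.331310
  t = 4.0000: CF_t = 10.500000, DF = 0.873841, PV = 9.175330
  t = 4.5000: CF_t = 10.500000, DF = 0.859234, PV = 9.021956
  t = 5.0000: CF_t = 10.500000, DF = 0.844871, PV = 8.871147
  t = 5.5000: CF_t = 10.500000, DF = 0.830748, PV = 8.722858
  t = 6.0000: CF_t = 10.500000, DF = 0.816862, PV = 8.577048
  t = 6.5000: CF_t = 10.500000, DF = 0.803207, PV = 8.433676
  t = 7.0000: CF_t = 10.500000, DF = 0.789781, PV = 8.292700
  t = 7.5000: CF_t = 10.500000, DF = 0.776579, PV = 8.154081
  t = 8.0000: CF_t = 10.500000, DF = 0.763598, PV = 8.017778
  t = 8.5000: CF_t = 10.500000, DF = 0.750834, PV = 7.883755
  t = 9.0000: CF_t = 10.500000, DF = 0.738283, PV = 7.751971
  t = 9.5000: CF_t = 10.500000, DF = 0.725942, PV = 7.622390
  t = 10.0000: CF_t = 1010.500000, DF = 0.713807, PV = 721.302204
Price P = sum_t PV_t = 890.573352

Answer: Price = 890.5734


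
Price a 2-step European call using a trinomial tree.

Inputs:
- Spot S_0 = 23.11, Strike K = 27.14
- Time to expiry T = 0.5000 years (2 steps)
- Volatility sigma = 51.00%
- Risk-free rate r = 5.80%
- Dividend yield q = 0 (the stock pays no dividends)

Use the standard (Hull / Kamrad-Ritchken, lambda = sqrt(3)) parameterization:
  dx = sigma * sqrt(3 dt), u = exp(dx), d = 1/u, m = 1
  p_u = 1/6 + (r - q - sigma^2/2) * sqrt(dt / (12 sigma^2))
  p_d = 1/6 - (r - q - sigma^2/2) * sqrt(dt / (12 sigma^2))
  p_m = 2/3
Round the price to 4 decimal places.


dt = T/N = 0.250000; dx = sigma*sqrt(3*dt) = 0.441673
u = exp(dx) = 1.555307; d = 1/u = 0.642960
p_u = 0.146275, p_m = 0.666667, p_d = 0.187058
Discount per step: exp(-r*dt) = 0.985605
Stock lattice S(k, j) with j the centered position index:
  k=0: S(0,+0) = 23.1100
  k=1: S(1,-1) = 14.8588; S(1,+0) = 23.1100; S(1,+1) = 35.9431
  k=2: S(2,-2) = 9.5536; S(2,-1) = 14.8588; S(2,+0) = 23.1100; S(2,+1) = 35.9431; S(2,+2) = 55.9026
Terminal payoffs V(N, j) = max(S_T - K, 0):
  V(2,-2) = 0.000000; V(2,-1) = 0.000000; V(2,+0) = 0.000000; V(2,+1) = 8.803145; V(2,+2) = 28.762625
Backward induction: V(k, j) = exp(-r*dt) * [p_u * V(k+1, j+1) + p_m * V(k+1, j) + p_d * V(k+1, j-1)]
  V(1,-1) = exp(-r*dt) * [p_u*0.000000 + p_m*0.000000 + p_d*0.000000] = 0.000000
  V(1,+0) = exp(-r*dt) * [p_u*8.803145 + p_m*0.000000 + p_d*0.000000] = 1.269147
  V(1,+1) = exp(-r*dt) * [p_u*28.762625 + p_m*8.803145 + p_d*0.000000] = 9.930981
  V(0,+0) = exp(-r*dt) * [p_u*9.930981 + p_m*1.269147 + p_d*0.000000] = 2.265665

Answer: Price = V(0,0) = 2.2657


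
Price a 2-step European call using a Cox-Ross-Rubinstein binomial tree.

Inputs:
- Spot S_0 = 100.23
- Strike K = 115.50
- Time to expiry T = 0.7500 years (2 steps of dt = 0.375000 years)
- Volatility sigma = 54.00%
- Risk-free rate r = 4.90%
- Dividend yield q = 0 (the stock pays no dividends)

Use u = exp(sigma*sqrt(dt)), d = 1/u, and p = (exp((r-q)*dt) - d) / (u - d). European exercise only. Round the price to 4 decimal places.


Answer: Price = V(0,0) = 15.0613

Derivation:
dt = T/N = 0.375000
u = exp(sigma*sqrt(dt)) = 1.391916; d = 1/u = 0.718434
p = (exp((r-q)*dt) - d) / (u - d) = 0.445611
Discount per step: exp(-r*dt) = 0.981793
Stock lattice S(k, i) with i counting down-moves:
  k=0: S(0,0) = 100.2300
  k=1: S(1,0) = 139.5117; S(1,1) = 72.0087
  k=2: S(2,0) = 194.1886; S(2,1) = 100.2300; S(2,2) = 51.7335
Terminal payoffs V(N, i) = max(S_T - K, 0):
  V(2,0) = 78.688585; V(2,1) = 0.000000; V(2,2) = 0.000000
Backward induction: V(k, i) = exp(-r*dt) * [p * V(k+1, i) + (1-p) * V(k+1, i+1)].
  V(1,0) = exp(-r*dt) * [p*78.688585 + (1-p)*0.000000] = 34.426050
  V(1,1) = exp(-r*dt) * [p*0.000000 + (1-p)*0.000000] = 0.000000
  V(0,0) = exp(-r*dt) * [p*34.426050 + (1-p)*0.000000] = 15.061307


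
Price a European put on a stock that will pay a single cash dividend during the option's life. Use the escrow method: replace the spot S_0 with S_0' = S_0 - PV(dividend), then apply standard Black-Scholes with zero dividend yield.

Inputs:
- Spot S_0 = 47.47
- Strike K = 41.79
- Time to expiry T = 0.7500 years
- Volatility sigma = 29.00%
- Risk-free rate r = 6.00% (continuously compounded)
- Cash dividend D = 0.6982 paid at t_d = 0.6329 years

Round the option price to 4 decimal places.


Answer: Price = 1.7370

Derivation:
PV(D) = D * exp(-r * t_d) = 0.6982 * 0.96273797 = 0.67218365
S_0' = S_0 - PV(D) = 47.4700 - 0.67218365 = 46.79781635
d1 = (ln(S_0'/K) + (r + sigma^2/2)*T) / (sigma*sqrt(T)) = 0.75540098
d2 = d1 - sigma*sqrt(T) = 0.50425361
exp(-rT) = 0.95599748
N(-d1) = 0.22500421; N(-d2) = 0.30704159
P = K * exp(-rT) * N(-d2) - S_0' * N(-d1) = 41.7900 * 0.95599748 * 0.30704159 - 46.79781635 * 0.22500421 = 1.7370


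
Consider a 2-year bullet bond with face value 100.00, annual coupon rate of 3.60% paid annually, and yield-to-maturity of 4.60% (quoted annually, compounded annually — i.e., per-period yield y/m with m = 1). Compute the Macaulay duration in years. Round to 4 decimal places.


Coupon per period c = face * coupon_rate / m = 3.600000
Periods per year m = 1; per-period yield y/m = 0.046000
Number of cashflows N = 2
Cashflows (t years, CF_t, discount factor 1/(1+y/m)^(m*t), PV):
  t = 1.0000: CF_t = 3.600000, DF = 0.956023, PV = 3.441683
  t = 2.0000: CF_t = 103.600000, DF = 0.913980, PV = 94.688315
Price P = sum_t PV_t = 98.129997
Macaulay numerator sum_t t * PV_t:
  t * PV_t at t = 1.0000: 3.441683
  t * PV_t at t = 2.0000: 189.376629
Macaulay duration D = (sum_t t * PV_t) / P = 192.818312 / 98.129997 = 1.964927

Answer: Macaulay duration = 1.9649 years


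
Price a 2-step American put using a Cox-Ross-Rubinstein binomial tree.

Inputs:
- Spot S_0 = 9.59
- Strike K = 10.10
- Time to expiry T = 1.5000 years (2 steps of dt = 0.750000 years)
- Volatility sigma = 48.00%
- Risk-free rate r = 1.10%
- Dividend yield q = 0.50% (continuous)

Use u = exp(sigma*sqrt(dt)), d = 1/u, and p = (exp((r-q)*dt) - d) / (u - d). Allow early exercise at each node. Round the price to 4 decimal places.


dt = T/N = 0.750000
u = exp(sigma*sqrt(dt)) = 1.515419; d = 1/u = 0.659883
p = (exp((r-q)*dt) - d) / (u - d) = 0.402820
Discount per step: exp(-r*dt) = 0.991784
Stock lattice S(k, i) with i counting down-moves:
  k=0: S(0,0) = 9.5900
  k=1: S(1,0) = 14.5329; S(1,1) = 6.3283
  k=2: S(2,0) = 22.0234; S(2,1) = 9.5900; S(2,2) = 4.1759
Terminal payoffs V(N, i) = max(K - S_T, 0):
  V(2,0) = 0.000000; V(2,1) = 0.510000; V(2,2) = 5.924072
Backward induction: V(k, i) = exp(-r*dt) * [p * V(k+1, i) + (1-p) * V(k+1, i+1)]; then take max(V_cont, immediate exercise) for American.
  V(1,0) = exp(-r*dt) * [p*0.000000 + (1-p)*0.510000] = 0.302060; exercise = 0.000000; V(1,0) = max -> 0.302060
  V(1,1) = exp(-r*dt) * [p*0.510000 + (1-p)*5.924072] = 3.712423; exercise = 3.771719; V(1,1) = max -> 3.771719
  V(0,0) = exp(-r*dt) * [p*0.302060 + (1-p)*3.771719] = 2.354566; exercise = 0.510000; V(0,0) = max -> 2.354566

Answer: Price = V(0,0) = 2.3546


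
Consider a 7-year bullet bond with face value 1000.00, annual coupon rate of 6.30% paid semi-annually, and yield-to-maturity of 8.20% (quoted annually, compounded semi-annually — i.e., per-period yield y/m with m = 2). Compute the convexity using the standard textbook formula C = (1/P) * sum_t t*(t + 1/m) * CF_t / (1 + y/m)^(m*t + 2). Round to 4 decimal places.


Answer: Convexity = 36.5688

Derivation:
Coupon per period c = face * coupon_rate / m = 31.500000
Periods per year m = 2; per-period yield y/m = 0.041000
Number of cashflows N = 14
Cashflows (t years, CF_t, discount factor 1/(1+y/m)^(m*t), PV):
  t = 0.5000: CF_t = 31.500000, DF = 0.960615, PV = 30.259366
  t = 1.0000: CF_t = 31.500000, DF = 0.922781, PV = 29.067595
  t = 1.5000: CF_t = 31.500000, DF = 0.886437, PV = 27.922761
  t = 2.0000: CF_t = 31.500000, DF = 0.851524, PV = 26.823018
  t = 2.5000: CF_t = 31.500000, DF = 0.817987, PV = 25.766588
  t = 3.0000: CF_t = 31.500000, DF = 0.785770, PV = 24.751765
  t = 3.5000: CF_t = 31.500000, DF = 0.754823, PV = 23.776912
  t = 4.0000: CF_t = 31.500000, DF = 0.725094, PV = 22.840453
  t = 4.5000: CF_t = 31.500000, DF = 0.696536, PV = 21.940877
  t = 5.0000: CF_t = 31.500000, DF = 0.669103, PV = 21.076731
  t = 5.5000: CF_t = 31.500000, DF = 0.642750, PV = 20.246620
  t = 6.0000: CF_t = 31.500000, DF = 0.617435, PV = 19.449203
  t = 6.5000: CF_t = 31.500000, DF = 0.593117, PV = 18.683192
  t = 7.0000: CF_t = 1031.500000, DF = 0.569757, PV = 587.704504
Price P = sum_t PV_t = 900.309584
Convexity numerator sum_t t*(t + 1/m) * CF_t / (1+y/m)^(m*t + 2):
  t = 0.5000: term = 13.961381
  t = 1.0000: term = 40.234527
  t = 1.5000: term = 77.299763
  t = 2.0000: term = 123.758826
  t = 2.5000: term = 178.326839
  t = 3.0000: term = 239.824759
  t = 3.5000: term = 307.172282
  t = 4.0000: term = 379.381163
  t = 4.5000: term = 455.548947
  t = 5.0000: term = 534.853071
  t = 5.5000: term = 616.545326
  t = 6.0000: term = 699.946663
  t = 6.5000: term = 784.442306
  t = 7.0000: term = 28471.927134
Convexity = (1/P) * sum = 32923.222987 / 900.309584 = 36.568780


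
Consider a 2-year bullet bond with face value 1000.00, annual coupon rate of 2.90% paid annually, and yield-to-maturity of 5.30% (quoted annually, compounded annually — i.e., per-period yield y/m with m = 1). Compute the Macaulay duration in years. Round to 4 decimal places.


Coupon per period c = face * coupon_rate / m = 29.000000
Periods per year m = 1; per-period yield y/m = 0.053000
Number of cashflows N = 2
Cashflows (t years, CF_t, discount factor 1/(1+y/m)^(m*t), PV):
  t = 1.0000: CF_t = 29.000000, DF = 0.949668, PV = 27.540361
  t = 2.0000: CF_t = 1029.000000, DF = 0.901869, PV = 928.022770
Price P = sum_t PV_t = 955.563131
Macaulay numerator sum_t t * PV_t:
  t * PV_t at t = 1.0000: 27.540361
  t * PV_t at t = 2.0000: 1856.045541
Macaulay duration D = (sum_t t * PV_t) / P = 1883.585902 / 955.563131 = 1.971179

Answer: Macaulay duration = 1.9712 years


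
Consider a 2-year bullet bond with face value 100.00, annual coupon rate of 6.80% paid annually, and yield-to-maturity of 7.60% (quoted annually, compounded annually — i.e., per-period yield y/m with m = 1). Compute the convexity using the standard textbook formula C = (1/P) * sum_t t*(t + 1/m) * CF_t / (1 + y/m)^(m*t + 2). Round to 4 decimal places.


Answer: Convexity = 4.9608

Derivation:
Coupon per period c = face * coupon_rate / m = 6.800000
Periods per year m = 1; per-period yield y/m = 0.076000
Number of cashflows N = 2
Cashflows (t years, CF_t, discount factor 1/(1+y/m)^(m*t), PV):
  t = 1.0000: CF_t = 6.800000, DF = 0.929368, PV = 6.319703
  t = 2.0000: CF_t = 106.800000, DF = 0.863725, PV = 92.245823
Price P = sum_t PV_t = 98.565526
Convexity numerator sum_t t*(t + 1/m) * CF_t / (1+y/m)^(m*t + 2):
  t = 1.0000: term = 10.916969
  t = 2.0000: term = 478.050105
Convexity = (1/P) * sum = 488.967074 / 98.565526 = 4.960833


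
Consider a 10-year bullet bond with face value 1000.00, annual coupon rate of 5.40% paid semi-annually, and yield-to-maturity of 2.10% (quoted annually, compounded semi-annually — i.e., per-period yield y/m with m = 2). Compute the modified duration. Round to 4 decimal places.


Coupon per period c = face * coupon_rate / m = 27.000000
Periods per year m = 2; per-period yield y/m = 0.010500
Number of cashflows N = 20
Cashflows (t years, CF_t, discount factor 1/(1+y/m)^(m*t), PV):
  t = 0.5000: CF_t = 27.000000, DF = 0.989609, PV = 26.719446
  t = 1.0000: CF_t = 27.000000, DF = 0.979326, PV = 26.441807
  t = 1.5000: CF_t = 27.000000, DF = 0.969150, PV = 26.167053
  t = 2.0000: CF_t = 27.000000, DF = 0.959080, PV = 25.895154
  t = 2.5000: CF_t = 27.000000, DF = 0.949114, PV = 25.626080
  t = 3.0000: CF_t = 27.000000, DF = 0.939252, PV = 25.359802
  t = 3.5000: CF_t = 27.000000, DF = 0.929492, PV = 25.096291
  t = 4.0000: CF_t = 27.000000, DF = 0.919834, PV = 24.835518
  t = 4.5000: CF_t = 27.000000, DF = 0.910276, PV = 24.577455
  t = 5.0000: CF_t = 27.000000, DF = 0.900818, PV = 24.322073
  t = 5.5000: CF_t = 27.000000, DF = 0.891457, PV = 24.069345
  t = 6.0000: CF_t = 27.000000, DF = 0.882194, PV = 23.819243
  t = 6.5000: CF_t = 27.000000, DF = 0.873027, PV = 23.571739
  t = 7.0000: CF_t = 27.000000, DF = 0.863956, PV = 23.326808
  t = 7.5000: CF_t = 27.000000, DF = 0.854979, PV = 23.084422
  t = 8.0000: CF_t = 27.000000, DF = 0.846095, PV = 22.844554
  t = 8.5000: CF_t = 27.000000, DF = 0.837303, PV = 22.607178
  t = 9.0000: CF_t = 27.000000, DF = 0.828603, PV = 22.372270
  t = 9.5000: CF_t = 27.000000, DF = 0.819993, PV = 22.139802
  t = 10.0000: CF_t = 1027.000000, DF = 0.811472, PV = 833.381944
Price P = sum_t PV_t = 1296.257980
First compute Macaulay numerator sum_t t * PV_t:
  t * PV_t at t = 0.5000: 13.359723
  t * PV_t at t = 1.0000: 26.441807
  t * PV_t at t = 1.5000: 39.250579
  t * PV_t at t = 2.0000: 51.790307
  t * PV_t at t = 2.5000: 64.065200
  t * PV_t at t = 3.0000: 76.079406
  t * PV_t at t = 3.5000: 87.837018
  t * PV_t at t = 4.0000: 99.342072
  t * PV_t at t = 4.5000: 110.598546
  t * PV_t at t = 5.0000: 121.610364
  t * PV_t at t = 5.5000: 132.381396
  t * PV_t at t = 6.0000: 142.915456
  t * PV_t at t = 6.5000: 153.216306
  t * PV_t at t = 7.0000: 163.287656
  t * PV_t at t = 7.5000: 173.133162
  t * PV_t at t = 8.0000: 182.756430
  t * PV_t at t = 8.5000: 192.161016
  t * PV_t at t = 9.0000: 201.350426
  t * PV_t at t = 9.5000: 210.328115
  t * PV_t at t = 10.0000: 8333.819435
Macaulay duration D = 10575.724420 / 1296.257980 = 8.158657
Modified duration = D / (1 + y/m) = 8.158657 / (1 + 0.010500) = 8.073881

Answer: Modified duration = 8.0739


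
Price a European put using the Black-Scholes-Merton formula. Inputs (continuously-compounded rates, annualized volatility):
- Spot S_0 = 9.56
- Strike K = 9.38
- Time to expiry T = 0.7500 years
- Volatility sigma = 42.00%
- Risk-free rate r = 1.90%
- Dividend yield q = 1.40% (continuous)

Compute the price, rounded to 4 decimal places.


Answer: Price = 1.2460

Derivation:
d1 = (ln(S/K) + (r - q + 0.5*sigma^2) * T) / (sigma * sqrt(T)) = 0.24443351
d2 = d1 - sigma * sqrt(T) = -0.11929716
exp(-rT) = 0.98585105; exp(-qT) = 0.98955493
P = K * exp(-rT) * N(-d2) - S_0 * exp(-qT) * N(-d1)
N(-d1) = 0.40344755; N(-d2) = 0.54748003
P = 9.3800 * 0.98585105 * 0.54748003 - 9.5600 * 0.98955493 * 0.40344755 = 1.2460


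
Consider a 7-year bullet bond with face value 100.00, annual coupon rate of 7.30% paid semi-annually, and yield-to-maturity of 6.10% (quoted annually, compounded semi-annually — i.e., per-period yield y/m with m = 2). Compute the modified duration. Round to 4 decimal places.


Coupon per period c = face * coupon_rate / m = 3.650000
Periods per year m = 2; per-period yield y/m = 0.030500
Number of cashflows N = 14
Cashflows (t years, CF_t, discount factor 1/(1+y/m)^(m*t), PV):
  t = 0.5000: CF_t = 3.650000, DF = 0.970403, PV = 3.541970
  t = 1.0000: CF_t = 3.650000, DF = 0.941681, PV = 3.437137
  t = 1.5000: CF_t = 3.650000, DF = 0.913810, PV = 3.335407
  t = 2.0000: CF_t = 3.650000, DF = 0.886764, PV = 3.236688
  t = 2.5000: CF_t = 3.650000, DF = 0.860518, PV = 3.140891
  t = 3.0000: CF_t = 3.650000, DF = 0.835049, PV = 3.047929
  t = 3.5000: CF_t = 3.650000, DF = 0.810334, PV = 2.957719
  t = 4.0000: CF_t = 3.650000, DF = 0.786350, PV = 2.870178
  t = 4.5000: CF_t = 3.650000, DF = 0.763076, PV = 2.785229
  t = 5.0000: CF_t = 3.650000, DF = 0.740491, PV = 2.702794
  t = 5.5000: CF_t = 3.650000, DF = 0.718575, PV = 2.622798
  t = 6.0000: CF_t = 3.650000, DF = 0.697307, PV = 2.545171
  t = 6.5000: CF_t = 3.650000, DF = 0.676669, PV = 2.469841
  t = 7.0000: CF_t = 103.650000, DF = 0.656641, PV = 68.060849
Price P = sum_t PV_t = 106.754602
First compute Macaulay numerator sum_t t * PV_t:
  t * PV_t at t = 0.5000: 1.770985
  t * PV_t at t = 1.0000: 3.437137
  t * PV_t at t = 1.5000: 5.003111
  t * PV_t at t = 2.0000: 6.473377
  t * PV_t at t = 2.5000: 7.852228
  t * PV_t at t = 3.0000: 9.143788
  t * PV_t at t = 3.5000: 10.352016
  t * PV_t at t = 4.0000: 11.480714
  t * PV_t at t = 4.5000: 12.533530
  t * PV_t at t = 5.0000: 13.513969
  t * PV_t at t = 5.5000: 14.425391
  t * PV_t at t = 6.0000: 15.271024
  t * PV_t at t = 6.5000: 16.053964
  t * PV_t at t = 7.0000: 476.425941
Macaulay duration D = 603.737174 / 106.754602 = 5.655374
Modified duration = D / (1 + y/m) = 5.655374 / (1 + 0.030500) = 5.487990

Answer: Modified duration = 5.4880


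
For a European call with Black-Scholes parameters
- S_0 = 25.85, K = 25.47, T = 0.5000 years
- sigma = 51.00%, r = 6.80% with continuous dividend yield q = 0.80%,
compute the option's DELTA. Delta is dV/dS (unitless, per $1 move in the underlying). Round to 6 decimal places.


d1 = 0.3045670070; d2 = -0.0560574514
phi(d1) = 0.3808616611; exp(-qT) = 0.9960079893; exp(-rT) = 0.9665715046
N(d1) = 0.6196520243
Delta = exp(-qT) * N(d1) = 0.9960079893 * 0.6196520243 = 0.617178

Answer: Delta = 0.617178


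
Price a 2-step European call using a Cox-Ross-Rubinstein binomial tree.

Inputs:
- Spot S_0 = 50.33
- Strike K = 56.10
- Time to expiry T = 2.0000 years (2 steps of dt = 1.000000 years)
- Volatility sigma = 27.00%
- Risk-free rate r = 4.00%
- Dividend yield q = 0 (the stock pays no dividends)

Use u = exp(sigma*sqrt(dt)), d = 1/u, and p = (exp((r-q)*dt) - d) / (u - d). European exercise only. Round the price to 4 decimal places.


Answer: Price = V(0,0) = 7.1981

Derivation:
dt = T/N = 1.000000
u = exp(sigma*sqrt(dt)) = 1.309964; d = 1/u = 0.763379
p = (exp((r-q)*dt) - d) / (u - d) = 0.507572
Discount per step: exp(-r*dt) = 0.960789
Stock lattice S(k, i) with i counting down-moves:
  k=0: S(0,0) = 50.3300
  k=1: S(1,0) = 65.9305; S(1,1) = 38.4209
  k=2: S(2,0) = 86.3666; S(2,1) = 50.3300; S(2,2) = 29.3297
Terminal payoffs V(N, i) = max(S_T - K, 0):
  V(2,0) = 30.266625; V(2,1) = 0.000000; V(2,2) = 0.000000
Backward induction: V(k, i) = exp(-r*dt) * [p * V(k+1, i) + (1-p) * V(k+1, i+1)].
  V(1,0) = exp(-r*dt) * [p*30.266625 + (1-p)*0.000000] = 14.760123
  V(1,1) = exp(-r*dt) * [p*0.000000 + (1-p)*0.000000] = 0.000000
  V(0,0) = exp(-r*dt) * [p*14.760123 + (1-p)*0.000000] = 7.198068


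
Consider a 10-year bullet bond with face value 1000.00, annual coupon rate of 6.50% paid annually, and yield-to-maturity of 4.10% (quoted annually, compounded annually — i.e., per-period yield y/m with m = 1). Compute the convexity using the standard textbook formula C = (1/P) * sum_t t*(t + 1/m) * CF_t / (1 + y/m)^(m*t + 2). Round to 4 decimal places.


Coupon per period c = face * coupon_rate / m = 65.000000
Periods per year m = 1; per-period yield y/m = 0.041000
Number of cashflows N = 10
Cashflows (t years, CF_t, discount factor 1/(1+y/m)^(m*t), PV):
  t = 1.0000: CF_t = 65.000000, DF = 0.960615, PV = 62.439962
  t = 2.0000: CF_t = 65.000000, DF = 0.922781, PV = 59.980751
  t = 3.0000: CF_t = 65.000000, DF = 0.886437, PV = 57.618397
  t = 4.0000: CF_t = 65.000000, DF = 0.851524, PV = 55.349084
  t = 5.0000: CF_t = 65.000000, DF = 0.817987, PV = 53.169149
  t = 6.0000: CF_t = 65.000000, DF = 0.785770, PV = 51.075071
  t = 7.0000: CF_t = 65.000000, DF = 0.754823, PV = 49.063469
  t = 8.0000: CF_t = 65.000000, DF = 0.725094, PV = 47.131094
  t = 9.0000: CF_t = 65.000000, DF = 0.696536, PV = 45.274826
  t = 10.0000: CF_t = 1065.000000, DF = 0.669103, PV = 712.594248
Price P = sum_t PV_t = 1193.696050
Convexity numerator sum_t t*(t + 1/m) * CF_t / (1+y/m)^(m*t + 2):
  t = 1.0000: term = 115.236793
  t = 2.0000: term = 332.094505
  t = 3.0000: term = 638.029788
  t = 4.0000: term = 1021.501421
  t = 5.0000: term = 1471.904065
  t = 6.0000: term = 1979.505948
  t = 7.0000: term = 2535.390263
  t = 8.0000: term = 3131.400077
  t = 9.0000: term = 3760.086548
  t = 10.0000: term = 72332.510509
Convexity = (1/P) * sum = 87317.659917 / 1193.696050 = 73.148990

Answer: Convexity = 73.1490


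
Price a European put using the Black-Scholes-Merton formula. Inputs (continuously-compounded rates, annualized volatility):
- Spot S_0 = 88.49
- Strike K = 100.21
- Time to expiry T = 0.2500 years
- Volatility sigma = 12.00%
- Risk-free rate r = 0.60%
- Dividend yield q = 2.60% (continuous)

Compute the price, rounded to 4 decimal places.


Answer: Price = 12.1742

Derivation:
d1 = (ln(S/K) + (r - q + 0.5*sigma^2) * T) / (sigma * sqrt(T)) = -2.12630721
d2 = d1 - sigma * sqrt(T) = -2.18630721
exp(-rT) = 0.99850112; exp(-qT) = 0.99352108
P = K * exp(-rT) * N(-d2) - S_0 * exp(-qT) * N(-d1)
N(-d1) = 0.98326116; N(-d2) = 0.98560343
P = 100.2100 * 0.99850112 * 0.98560343 - 88.4900 * 0.99352108 * 0.98326116 = 12.1742


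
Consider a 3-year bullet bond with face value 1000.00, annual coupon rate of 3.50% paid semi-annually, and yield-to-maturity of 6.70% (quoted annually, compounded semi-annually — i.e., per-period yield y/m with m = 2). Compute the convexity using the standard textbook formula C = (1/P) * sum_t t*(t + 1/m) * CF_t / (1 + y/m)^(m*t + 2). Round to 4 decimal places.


Answer: Convexity = 9.2522

Derivation:
Coupon per period c = face * coupon_rate / m = 17.500000
Periods per year m = 2; per-period yield y/m = 0.033500
Number of cashflows N = 6
Cashflows (t years, CF_t, discount factor 1/(1+y/m)^(m*t), PV):
  t = 0.5000: CF_t = 17.500000, DF = 0.967586, PV = 16.932753
  t = 1.0000: CF_t = 17.500000, DF = 0.936222, PV = 16.383892
  t = 1.5000: CF_t = 17.500000, DF = 0.905876, PV = 15.852823
  t = 2.0000: CF_t = 17.500000, DF = 0.876512, PV = 15.338967
  t = 2.5000: CF_t = 17.500000, DF = 0.848101, PV = 14.841768
  t = 3.0000: CF_t = 1017.500000, DF = 0.820611, PV = 834.971270
Price P = sum_t PV_t = 914.321473
Convexity numerator sum_t t*(t + 1/m) * CF_t / (1+y/m)^(m*t + 2):
  t = 0.5000: term = 7.926411
  t = 1.0000: term = 23.008451
  t = 1.5000: term = 44.525305
  t = 2.0000: term = 71.803426
  t = 2.5000: term = 104.213971
  t = 3.0000: term = 8208.047655
Convexity = (1/P) * sum = 8459.525220 / 914.321473 = 9.252244


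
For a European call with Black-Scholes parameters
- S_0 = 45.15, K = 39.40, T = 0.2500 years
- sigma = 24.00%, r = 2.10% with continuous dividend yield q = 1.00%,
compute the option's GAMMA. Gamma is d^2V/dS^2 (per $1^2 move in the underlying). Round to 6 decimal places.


d1 = 1.2181205297; d2 = 1.0981205297
phi(d1) = 0.1899779349; exp(-qT) = 0.9975031224; exp(-rT) = 0.9947637572
Gamma = exp(-qT) * phi(d1) / (S * sigma * sqrt(T)) = 0.9975031224 * 0.1899779349 / (45.1500 * 0.2400 * 0.5000000000) = 0.034977

Answer: Gamma = 0.034977


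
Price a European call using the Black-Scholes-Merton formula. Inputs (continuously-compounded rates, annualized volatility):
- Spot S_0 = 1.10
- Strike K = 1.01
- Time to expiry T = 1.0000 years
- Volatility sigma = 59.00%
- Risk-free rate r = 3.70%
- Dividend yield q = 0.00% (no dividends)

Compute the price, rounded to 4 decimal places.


d1 = (ln(S/K) + (r - q + 0.5*sigma^2) * T) / (sigma * sqrt(T)) = 0.50238957
d2 = d1 - sigma * sqrt(T) = -0.08761043
exp(-rT) = 0.96367614; exp(-qT) = 1.00000000
C = S_0 * exp(-qT) * N(d1) - K * exp(-rT) * N(d2)
N(d1) = 0.69230324; N(d2) = 0.46509316
C = 1.1000 * 1.00000000 * 0.69230324 - 1.0100 * 0.96367614 * 0.46509316 = 0.3089

Answer: Price = 0.3089


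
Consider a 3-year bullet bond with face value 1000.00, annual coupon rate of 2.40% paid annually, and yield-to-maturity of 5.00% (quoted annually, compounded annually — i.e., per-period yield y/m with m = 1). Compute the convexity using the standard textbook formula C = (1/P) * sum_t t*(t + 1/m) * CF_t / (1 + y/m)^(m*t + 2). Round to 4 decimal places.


Answer: Convexity = 10.5337

Derivation:
Coupon per period c = face * coupon_rate / m = 24.000000
Periods per year m = 1; per-period yield y/m = 0.050000
Number of cashflows N = 3
Cashflows (t years, CF_t, discount factor 1/(1+y/m)^(m*t), PV):
  t = 1.0000: CF_t = 24.000000, DF = 0.952381, PV = 22.857143
  t = 2.0000: CF_t = 24.000000, DF = 0.907029, PV = 21.768707
  t = 3.0000: CF_t = 1024.000000, DF = 0.863838, PV = 884.569701
Price P = sum_t PV_t = 929.195551
Convexity numerator sum_t t*(t + 1/m) * CF_t / (1+y/m)^(m*t + 2):
  t = 1.0000: term = 41.464205
  t = 2.0000: term = 118.469156
  t = 3.0000: term = 9627.969534
Convexity = (1/P) * sum = 9787.902895 / 929.195551 = 10.533738


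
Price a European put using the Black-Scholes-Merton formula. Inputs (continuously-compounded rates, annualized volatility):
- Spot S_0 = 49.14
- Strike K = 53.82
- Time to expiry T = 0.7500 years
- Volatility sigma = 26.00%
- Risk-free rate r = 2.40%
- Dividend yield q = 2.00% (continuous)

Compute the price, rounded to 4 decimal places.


d1 = (ln(S/K) + (r - q + 0.5*sigma^2) * T) / (sigma * sqrt(T)) = -0.27811308
d2 = d1 - sigma * sqrt(T) = -0.50327969
exp(-rT) = 0.98216103; exp(-qT) = 0.98511194
P = K * exp(-rT) * N(-d2) - S_0 * exp(-qT) * N(-d1)
N(-d1) = 0.60953722; N(-d2) = 0.69261618
P = 53.8200 * 0.98216103 * 0.69261618 - 49.1400 * 0.98511194 * 0.60953722 = 7.1049

Answer: Price = 7.1049


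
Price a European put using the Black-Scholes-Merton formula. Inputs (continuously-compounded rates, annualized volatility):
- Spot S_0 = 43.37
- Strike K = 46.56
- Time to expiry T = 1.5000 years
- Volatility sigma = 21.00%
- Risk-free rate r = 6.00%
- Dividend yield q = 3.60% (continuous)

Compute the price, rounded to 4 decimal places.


Answer: Price = 5.0499

Derivation:
d1 = (ln(S/K) + (r - q + 0.5*sigma^2) * T) / (sigma * sqrt(T)) = -0.00738286
d2 = d1 - sigma * sqrt(T) = -0.26457928
exp(-rT) = 0.91393119; exp(-qT) = 0.94743211
P = K * exp(-rT) * N(-d2) - S_0 * exp(-qT) * N(-d1)
N(-d1) = 0.50294531; N(-d2) = 0.60433321
P = 46.5600 * 0.91393119 * 0.60433321 - 43.3700 * 0.94743211 * 0.50294531 = 5.0499


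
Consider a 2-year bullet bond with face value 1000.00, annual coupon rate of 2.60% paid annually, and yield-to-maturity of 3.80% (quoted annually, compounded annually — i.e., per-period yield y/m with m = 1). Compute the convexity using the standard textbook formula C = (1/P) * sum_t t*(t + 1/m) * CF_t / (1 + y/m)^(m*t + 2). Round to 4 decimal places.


Coupon per period c = face * coupon_rate / m = 26.000000
Periods per year m = 1; per-period yield y/m = 0.038000
Number of cashflows N = 2
Cashflows (t years, CF_t, discount factor 1/(1+y/m)^(m*t), PV):
  t = 1.0000: CF_t = 26.000000, DF = 0.963391, PV = 25.048170
  t = 2.0000: CF_t = 1026.000000, DF = 0.928122, PV = 952.253667
Price P = sum_t PV_t = 977.301837
Convexity numerator sum_t t*(t + 1/m) * CF_t / (1+y/m)^(m*t + 2):
  t = 1.0000: term = 46.495539
  t = 2.0000: term = 5302.848224
Convexity = (1/P) * sum = 5349.343763 / 977.301837 = 5.473584

Answer: Convexity = 5.4736


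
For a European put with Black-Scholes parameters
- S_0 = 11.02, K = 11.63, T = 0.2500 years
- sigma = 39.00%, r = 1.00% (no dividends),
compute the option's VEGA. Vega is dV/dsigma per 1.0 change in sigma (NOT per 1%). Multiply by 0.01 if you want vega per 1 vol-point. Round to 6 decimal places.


d1 = -0.1659675016; d2 = -0.3609675016
phi(d1) = 0.3934854692; exp(-qT) = 1.0000000000; exp(-rT) = 0.9975031224
Vega = S * exp(-qT) * phi(d1) * sqrt(T) = 11.0200 * 1.0000000000 * 0.3934854692 * 0.5000000000 = 2.168105

Answer: Vega = 2.168105


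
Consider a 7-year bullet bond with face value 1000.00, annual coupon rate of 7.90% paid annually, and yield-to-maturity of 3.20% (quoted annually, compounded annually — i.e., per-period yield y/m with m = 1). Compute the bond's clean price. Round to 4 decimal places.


Coupon per period c = face * coupon_rate / m = 79.000000
Periods per year m = 1; per-period yield y/m = 0.032000
Number of cashflows N = 7
Cashflows (t years, CF_t, discount factor 1/(1+y/m)^(m*t), PV):
  t = 1.0000: CF_t = 79.000000, DF = 0.968992, PV = 76.550388
  t = 2.0000: CF_t = 79.000000, DF = 0.938946, PV = 74.176732
  t = 3.0000: CF_t = 79.000000, DF = 0.909831, PV = 71.876678
  t = 4.0000: CF_t = 79.000000, DF = 0.881620, PV = 69.647944
  t = 5.0000: CF_t = 79.000000, DF = 0.854283, PV = 67.488318
  t = 6.0000: CF_t = 79.000000, DF = 0.827793, PV = 65.395657
  t = 7.0000: CF_t = 1079.000000, DF = 0.802125, PV = 865.493008
Price P = sum_t PV_t = 1290.628725

Answer: Price = 1290.6287


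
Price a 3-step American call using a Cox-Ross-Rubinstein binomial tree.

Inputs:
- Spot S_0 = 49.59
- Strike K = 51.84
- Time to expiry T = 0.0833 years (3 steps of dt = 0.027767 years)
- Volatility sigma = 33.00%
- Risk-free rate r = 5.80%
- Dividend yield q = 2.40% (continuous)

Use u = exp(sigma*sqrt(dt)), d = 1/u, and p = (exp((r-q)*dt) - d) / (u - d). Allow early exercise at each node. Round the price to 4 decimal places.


dt = T/N = 0.027767
u = exp(sigma*sqrt(dt)) = 1.056529; d = 1/u = 0.946496
p = (exp((r-q)*dt) - d) / (u - d) = 0.494840
Discount per step: exp(-r*dt) = 0.998391
Stock lattice S(k, i) with i counting down-moves:
  k=0: S(0,0) = 49.5900
  k=1: S(1,0) = 52.3933; S(1,1) = 46.9367
  k=2: S(2,0) = 55.3550; S(2,1) = 49.5900; S(2,2) = 44.4254
  k=3: S(3,0) = 58.4842; S(3,1) = 52.3933; S(3,2) = 46.9367; S(3,3) = 42.0484
Terminal payoffs V(N, i) = max(S_T - K, 0):
  V(3,0) = 6.644175; V(3,1) = 0.553273; V(3,2) = 0.000000; V(3,3) = 0.000000
Backward induction: V(k, i) = exp(-r*dt) * [p * V(k+1, i) + (1-p) * V(k+1, i+1)]; then take max(V_cont, immediate exercise) for American.
  V(2,0) = exp(-r*dt) * [p*6.644175 + (1-p)*0.553273] = 3.561555; exercise = 3.515012; V(2,0) = max -> 3.561555
  V(2,1) = exp(-r*dt) * [p*0.553273 + (1-p)*0.000000] = 0.273341; exercise = 0.000000; V(2,1) = max -> 0.273341
  V(2,2) = exp(-r*dt) * [p*0.000000 + (1-p)*0.000000] = 0.000000; exercise = 0.000000; V(2,2) = max -> 0.000000
  V(1,0) = exp(-r*dt) * [p*3.561555 + (1-p)*0.273341] = 1.897423; exercise = 0.553273; V(1,0) = max -> 1.897423
  V(1,1) = exp(-r*dt) * [p*0.273341 + (1-p)*0.000000] = 0.135042; exercise = 0.000000; V(1,1) = max -> 0.135042
  V(0,0) = exp(-r*dt) * [p*1.897423 + (1-p)*0.135042] = 1.005518; exercise = 0.000000; V(0,0) = max -> 1.005518

Answer: Price = V(0,0) = 1.0055


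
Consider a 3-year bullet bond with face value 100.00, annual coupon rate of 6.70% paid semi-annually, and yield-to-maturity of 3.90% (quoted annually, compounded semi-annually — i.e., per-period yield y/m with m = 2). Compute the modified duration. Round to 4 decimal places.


Answer: Modified duration = 2.7241

Derivation:
Coupon per period c = face * coupon_rate / m = 3.350000
Periods per year m = 2; per-period yield y/m = 0.019500
Number of cashflows N = 6
Cashflows (t years, CF_t, discount factor 1/(1+y/m)^(m*t), PV):
  t = 0.5000: CF_t = 3.350000, DF = 0.980873, PV = 3.285924
  t = 1.0000: CF_t = 3.350000, DF = 0.962112, PV = 3.223075
  t = 1.5000: CF_t = 3.350000, DF = 0.943709, PV = 3.161427
  t = 2.0000: CF_t = 3.350000, DF = 0.925659, PV = 3.100958
  t = 2.5000: CF_t = 3.350000, DF = 0.907954, PV = 3.041646
  t = 3.0000: CF_t = 103.350000, DF = 0.890588, PV = 92.042223
Price P = sum_t PV_t = 107.855253
First compute Macaulay numerator sum_t t * PV_t:
  t * PV_t at t = 0.5000: 1.642962
  t * PV_t at t = 1.0000: 3.223075
  t * PV_t at t = 1.5000: 4.742140
  t * PV_t at t = 2.0000: 6.201916
  t * PV_t at t = 2.5000: 7.604115
  t * PV_t at t = 3.0000: 276.126670
Macaulay duration D = 299.540877 / 107.855253 = 2.777249
Modified duration = D / (1 + y/m) = 2.777249 / (1 + 0.019500) = 2.724128


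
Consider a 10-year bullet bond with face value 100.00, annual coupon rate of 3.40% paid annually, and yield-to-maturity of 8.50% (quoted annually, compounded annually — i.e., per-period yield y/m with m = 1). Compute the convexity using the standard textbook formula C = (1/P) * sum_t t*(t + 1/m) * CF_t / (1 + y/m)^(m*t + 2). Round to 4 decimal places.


Answer: Convexity = 72.4173

Derivation:
Coupon per period c = face * coupon_rate / m = 3.400000
Periods per year m = 1; per-period yield y/m = 0.085000
Number of cashflows N = 10
Cashflows (t years, CF_t, discount factor 1/(1+y/m)^(m*t), PV):
  t = 1.0000: CF_t = 3.400000, DF = 0.921659, PV = 3.133641
  t = 2.0000: CF_t = 3.400000, DF = 0.849455, PV = 2.888148
  t = 3.0000: CF_t = 3.400000, DF = 0.782908, PV = 2.661888
  t = 4.0000: CF_t = 3.400000, DF = 0.721574, PV = 2.453353
  t = 5.0000: CF_t = 3.400000, DF = 0.665045, PV = 2.261154
  t = 6.0000: CF_t = 3.400000, DF = 0.612945, PV = 2.084013
  t = 7.0000: CF_t = 3.400000, DF = 0.564926, PV = 1.920750
  t = 8.0000: CF_t = 3.400000, DF = 0.520669, PV = 1.770276
  t = 9.0000: CF_t = 3.400000, DF = 0.479880, PV = 1.631591
  t = 10.0000: CF_t = 103.400000, DF = 0.442285, PV = 45.732312
Price P = sum_t PV_t = 66.537125
Convexity numerator sum_t t*(t + 1/m) * CF_t / (1+y/m)^(m*t + 2):
  t = 1.0000: term = 5.323775
  t = 2.0000: term = 14.720115
  t = 3.0000: term = 27.133853
  t = 4.0000: term = 41.680266
  t = 5.0000: term = 57.622488
  t = 6.0000: term = 74.351597
  t = 7.0000: term = 91.369090
  t = 8.0000: term = 108.271470
  t = 9.0000: term = 124.736716
  t = 10.0000: term = 4273.230955
Convexity = (1/P) * sum = 4818.440325 / 66.537125 = 72.417321


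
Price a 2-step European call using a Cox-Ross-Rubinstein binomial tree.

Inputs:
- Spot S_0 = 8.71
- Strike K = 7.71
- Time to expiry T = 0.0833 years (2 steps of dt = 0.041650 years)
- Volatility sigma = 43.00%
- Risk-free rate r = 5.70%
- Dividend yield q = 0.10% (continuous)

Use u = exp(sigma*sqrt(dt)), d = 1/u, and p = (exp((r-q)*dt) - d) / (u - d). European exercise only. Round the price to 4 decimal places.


Answer: Price = V(0,0) = 1.1393

Derivation:
dt = T/N = 0.041650
u = exp(sigma*sqrt(dt)) = 1.091722; d = 1/u = 0.915985
p = (exp((r-q)*dt) - d) / (u - d) = 0.491363
Discount per step: exp(-r*dt) = 0.997629
Stock lattice S(k, i) with i counting down-moves:
  k=0: S(0,0) = 8.7100
  k=1: S(1,0) = 9.5089; S(1,1) = 7.9782
  k=2: S(2,0) = 10.3811; S(2,1) = 8.7100; S(2,2) = 7.3079
Terminal payoffs V(N, i) = max(S_T - K, 0):
  V(2,0) = 2.671065; V(2,1) = 1.000000; V(2,2) = 0.000000
Backward induction: V(k, i) = exp(-r*dt) * [p * V(k+1, i) + (1-p) * V(k+1, i+1)].
  V(1,0) = exp(-r*dt) * [p*2.671065 + (1-p)*1.000000] = 1.816781
  V(1,1) = exp(-r*dt) * [p*1.000000 + (1-p)*0.000000] = 0.490198
  V(0,0) = exp(-r*dt) * [p*1.816781 + (1-p)*0.490198] = 1.139323


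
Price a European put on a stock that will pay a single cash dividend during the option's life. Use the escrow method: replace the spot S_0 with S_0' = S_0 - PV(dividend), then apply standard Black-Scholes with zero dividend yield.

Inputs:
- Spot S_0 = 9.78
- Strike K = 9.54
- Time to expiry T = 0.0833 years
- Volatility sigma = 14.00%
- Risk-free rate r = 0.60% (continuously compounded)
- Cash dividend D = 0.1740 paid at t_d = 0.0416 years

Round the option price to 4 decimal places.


PV(D) = D * exp(-r * t_d) = 0.1740 * 0.99975043 = 0.17395658
S_0' = S_0 - PV(D) = 9.7800 - 0.17395658 = 9.60604342
d1 = (ln(S_0'/K) + (r + sigma^2/2)*T) / (sigma*sqrt(T)) = 0.20331114
d2 = d1 - sigma*sqrt(T) = 0.16290470
exp(-rT) = 0.99950032
N(-d1) = 0.41944592; N(-d2) = 0.43529673
P = K * exp(-rT) * N(-d2) - S_0' * N(-d1) = 9.5400 * 0.99950032 * 0.43529673 - 9.60604342 * 0.41944592 = 0.1214

Answer: Price = 0.1214


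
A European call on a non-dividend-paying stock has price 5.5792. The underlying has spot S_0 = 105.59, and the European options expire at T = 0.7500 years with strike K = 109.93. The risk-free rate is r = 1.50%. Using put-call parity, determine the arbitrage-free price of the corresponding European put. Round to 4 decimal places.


Put-call parity: C - P = S_0 * exp(-qT) - K * exp(-rT).
S_0 * exp(-qT) = 105.5900 * 1.00000000 = 105.59000000
K * exp(-rT) = 109.9300 * 0.98881304 = 108.70021799
P = C - S*exp(-qT) + K*exp(-rT)
P = 5.5792 - 105.59000000 + 108.70021799 = 8.6894

Answer: Put price = 8.6894


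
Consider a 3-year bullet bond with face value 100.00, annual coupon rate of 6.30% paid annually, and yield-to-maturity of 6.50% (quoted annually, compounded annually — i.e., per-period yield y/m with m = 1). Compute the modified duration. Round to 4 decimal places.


Coupon per period c = face * coupon_rate / m = 6.300000
Periods per year m = 1; per-period yield y/m = 0.065000
Number of cashflows N = 3
Cashflows (t years, CF_t, discount factor 1/(1+y/m)^(m*t), PV):
  t = 1.0000: CF_t = 6.300000, DF = 0.938967, PV = 5.915493
  t = 2.0000: CF_t = 6.300000, DF = 0.881659, PV = 5.554453
  t = 3.0000: CF_t = 106.300000, DF = 0.827849, PV = 88.000358
Price P = sum_t PV_t = 99.470305
First compute Macaulay numerator sum_t t * PV_t:
  t * PV_t at t = 1.0000: 5.915493
  t * PV_t at t = 2.0000: 11.108907
  t * PV_t at t = 3.0000: 264.001075
Macaulay duration D = 281.025475 / 99.470305 = 2.825220
Modified duration = D / (1 + y/m) = 2.825220 / (1 + 0.065000) = 2.652789

Answer: Modified duration = 2.6528


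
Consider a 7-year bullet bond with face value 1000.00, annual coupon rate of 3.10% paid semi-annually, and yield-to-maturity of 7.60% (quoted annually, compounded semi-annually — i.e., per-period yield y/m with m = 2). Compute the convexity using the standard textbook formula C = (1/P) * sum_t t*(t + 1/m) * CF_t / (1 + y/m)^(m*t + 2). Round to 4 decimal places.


Answer: Convexity = 41.6520

Derivation:
Coupon per period c = face * coupon_rate / m = 15.500000
Periods per year m = 2; per-period yield y/m = 0.038000
Number of cashflows N = 14
Cashflows (t years, CF_t, discount factor 1/(1+y/m)^(m*t), PV):
  t = 0.5000: CF_t = 15.500000, DF = 0.963391, PV = 14.932563
  t = 1.0000: CF_t = 15.500000, DF = 0.928122, PV = 14.385898
  t = 1.5000: CF_t = 15.500000, DF = 0.894145, PV = 13.859247
  t = 2.0000: CF_t = 15.500000, DF = 0.861411, PV = 13.351876
  t = 2.5000: CF_t = 15.500000, DF = 0.829876, PV = 12.863079
  t = 3.0000: CF_t = 15.500000, DF = 0.799495, PV = 12.392176
  t = 3.5000: CF_t = 15.500000, DF = 0.770227, PV = 11.938513
  t = 4.0000: CF_t = 15.500000, DF = 0.742030, PV = 11.501457
  t = 4.5000: CF_t = 15.500000, DF = 0.714865, PV = 11.080402
  t = 5.0000: CF_t = 15.500000, DF = 0.688694, PV = 10.674761
  t = 5.5000: CF_t = 15.500000, DF = 0.663482, PV = 10.283970
  t = 6.0000: CF_t = 15.500000, DF = 0.639193, PV = 9.907486
  t = 6.5000: CF_t = 15.500000, DF = 0.615793, PV = 9.544784
  t = 7.0000: CF_t = 1015.500000, DF = 0.593249, PV = 602.444409
Price P = sum_t PV_t = 759.160621
Convexity numerator sum_t t*(t + 1/m) * CF_t / (1+y/m)^(m*t + 2):
  t = 0.5000: term = 6.929624
  t = 1.0000: term = 20.027814
  t = 1.5000: term = 38.589236
  t = 2.0000: term = 61.960881
  t = 2.5000: term = 89.538845
  t = 3.0000: term = 120.765301
  t = 3.5000: term = 155.125628
  t = 4.0000: term = 192.145699
  t = 4.5000: term = 231.389330
  t = 5.0000: term = 272.455858
  t = 5.5000: term = 314.977870
  t = 6.0000: term = 358.619050
  t = 6.5000: term = 403.072150
  t = 7.0000: term = 29354.965544
Convexity = (1/P) * sum = 31620.562829 / 759.160621 = 41.652006
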